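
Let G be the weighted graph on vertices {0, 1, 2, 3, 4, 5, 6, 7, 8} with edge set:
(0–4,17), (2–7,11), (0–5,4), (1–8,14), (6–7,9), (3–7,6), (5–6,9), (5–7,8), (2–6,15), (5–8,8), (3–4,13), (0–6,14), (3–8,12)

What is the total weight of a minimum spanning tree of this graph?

Kruskal: consider edges lightest-first.
0–5 (4): add — endpoints in different components.
3–7 (6): add — endpoints in different components.
5–7 (8): add — endpoints in different components.
5–8 (8): add — endpoints in different components.
5–6 (9): add — endpoints in different components.
6–7 (9): skip — 6 and 7 already connected.
2–7 (11): add — endpoints in different components.
3–8 (12): skip — 3 and 8 already connected.
3–4 (13): add — endpoints in different components.
0–6 (14): skip — 0 and 6 already connected.
1–8 (14): add — endpoints in different components.
MST edges: 0–5, 3–7, 5–7, 5–8, 5–6, 2–7, 3–4, 1–8; total weight 4+6+8+8+9+11+13+14 = 73.

73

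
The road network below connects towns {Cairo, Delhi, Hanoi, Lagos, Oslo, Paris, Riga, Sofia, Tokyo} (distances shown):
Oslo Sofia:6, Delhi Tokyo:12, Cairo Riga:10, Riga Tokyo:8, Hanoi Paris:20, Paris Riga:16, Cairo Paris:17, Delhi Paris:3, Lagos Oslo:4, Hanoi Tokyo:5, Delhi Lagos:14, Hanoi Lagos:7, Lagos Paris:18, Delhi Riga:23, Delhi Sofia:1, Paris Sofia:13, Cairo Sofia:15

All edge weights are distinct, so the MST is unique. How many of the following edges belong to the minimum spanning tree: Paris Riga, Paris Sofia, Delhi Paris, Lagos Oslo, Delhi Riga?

2

Kruskal: consider edges lightest-first.
Delhi Sofia (1): add — endpoints in different components.
Delhi Paris (3): add — endpoints in different components.
Lagos Oslo (4): add — endpoints in different components.
Hanoi Tokyo (5): add — endpoints in different components.
Oslo Sofia (6): add — endpoints in different components.
Hanoi Lagos (7): add — endpoints in different components.
Riga Tokyo (8): add — endpoints in different components.
Cairo Riga (10): add — endpoints in different components.
MST edge set: {Delhi Sofia, Delhi Paris, Lagos Oslo, Hanoi Tokyo, Oslo Sofia, Hanoi Lagos, Riga Tokyo, Cairo Riga}.
Of the listed edges, {Delhi Paris, Lagos Oslo} are in the MST → 2.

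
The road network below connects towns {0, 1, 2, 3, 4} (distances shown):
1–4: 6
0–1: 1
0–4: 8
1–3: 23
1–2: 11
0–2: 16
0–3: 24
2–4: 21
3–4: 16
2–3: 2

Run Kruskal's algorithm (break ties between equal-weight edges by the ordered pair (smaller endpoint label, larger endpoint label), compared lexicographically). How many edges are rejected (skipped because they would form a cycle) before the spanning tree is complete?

1

Kruskal's algorithm — process edges by increasing weight (ties by edge label):
0–1 (1): add. Components now {0,1} {2} {3} {4}
2–3 (2): add. Components now {0,1} {2,3} {4}
1–4 (6): add. Components now {0,1,4} {2,3}
0–4 (8): skip — 0 and 4 already connected.
1–2 (11): add. Components now {0,1,2,3,4}
Edges rejected before the tree was complete: 1.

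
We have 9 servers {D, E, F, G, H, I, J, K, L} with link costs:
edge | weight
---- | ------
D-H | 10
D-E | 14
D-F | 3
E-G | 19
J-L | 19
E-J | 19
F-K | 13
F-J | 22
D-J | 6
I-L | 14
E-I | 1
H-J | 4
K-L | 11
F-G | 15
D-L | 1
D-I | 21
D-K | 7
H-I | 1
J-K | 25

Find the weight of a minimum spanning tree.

Kruskal: consider edges lightest-first.
D-L (1): add — endpoints in different components.
E-I (1): add — endpoints in different components.
H-I (1): add — endpoints in different components.
D-F (3): add — endpoints in different components.
H-J (4): add — endpoints in different components.
D-J (6): add — endpoints in different components.
D-K (7): add — endpoints in different components.
D-H (10): skip — D and H already connected.
K-L (11): skip — K and L already connected.
F-K (13): skip — F and K already connected.
D-E (14): skip — D and E already connected.
I-L (14): skip — I and L already connected.
F-G (15): add — endpoints in different components.
MST edges: D-L, E-I, H-I, D-F, H-J, D-J, D-K, F-G; total weight 1+1+1+3+4+6+7+15 = 38.

38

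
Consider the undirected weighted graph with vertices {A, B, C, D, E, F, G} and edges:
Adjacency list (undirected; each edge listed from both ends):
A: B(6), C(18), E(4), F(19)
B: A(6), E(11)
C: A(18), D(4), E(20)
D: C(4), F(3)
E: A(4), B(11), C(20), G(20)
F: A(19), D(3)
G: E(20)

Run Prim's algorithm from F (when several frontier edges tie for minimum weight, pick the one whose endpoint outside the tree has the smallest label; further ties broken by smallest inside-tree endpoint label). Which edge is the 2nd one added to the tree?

C-D

Prim, starting at F.
Step 1: frontier [D F 3, A F 19] → take D F (3); add D.
Step 2: frontier [C D 4, A F 19] → take C D (4); add C.
Step 3: frontier [A C 18, C E 20, A F 19] → take A C (18); add A.
Step 4: frontier [A E 4, A B 6, C E 20] → take A E (4); add E.
Step 5: frontier [A B 6, B E 11, E G 20] → take A B (6); add B.
Step 6: frontier [E G 20] → take E G (20); add G.
The 2nd edge added is C D.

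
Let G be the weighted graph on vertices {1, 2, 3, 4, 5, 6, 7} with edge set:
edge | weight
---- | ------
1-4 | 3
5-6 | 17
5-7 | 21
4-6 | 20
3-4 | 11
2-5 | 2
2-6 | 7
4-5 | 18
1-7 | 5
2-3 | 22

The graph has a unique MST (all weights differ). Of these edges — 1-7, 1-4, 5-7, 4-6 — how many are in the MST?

2

Kruskal's algorithm — process edges by increasing weight (ties by edge label):
2-5 (2): add — endpoints in different components.
1-4 (3): add — endpoints in different components.
1-7 (5): add — endpoints in different components.
2-6 (7): add — endpoints in different components.
3-4 (11): add — endpoints in different components.
5-6 (17): skip — 5 and 6 already connected.
4-5 (18): add — endpoints in different components.
MST edge set: {2-5, 1-4, 1-7, 2-6, 3-4, 4-5}.
Of the listed edges, {1-7, 1-4} are in the MST → 2.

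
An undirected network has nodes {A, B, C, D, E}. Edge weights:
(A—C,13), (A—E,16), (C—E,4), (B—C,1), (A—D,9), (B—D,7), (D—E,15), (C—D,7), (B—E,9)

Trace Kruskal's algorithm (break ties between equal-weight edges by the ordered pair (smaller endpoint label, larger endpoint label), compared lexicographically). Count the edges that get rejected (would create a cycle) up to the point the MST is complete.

Kruskal's algorithm — process edges by increasing weight (ties by edge label):
B—C (1): add — endpoints in different components.
C—E (4): add — endpoints in different components.
B—D (7): add — endpoints in different components.
C—D (7): skip — C and D already connected.
A—D (9): add — endpoints in different components.
Edges rejected before the tree was complete: 1.

1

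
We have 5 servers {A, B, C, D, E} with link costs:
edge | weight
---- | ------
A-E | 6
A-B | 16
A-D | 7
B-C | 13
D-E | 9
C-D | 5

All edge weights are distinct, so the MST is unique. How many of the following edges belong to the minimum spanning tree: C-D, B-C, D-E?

Kruskal's algorithm — process edges by increasing weight (ties by edge label):
C-D (5): add — endpoints in different components.
A-E (6): add — endpoints in different components.
A-D (7): add — endpoints in different components.
D-E (9): skip — D and E already connected.
B-C (13): add — endpoints in different components.
MST edge set: {C-D, A-E, A-D, B-C}.
Of the listed edges, {C-D, B-C} are in the MST → 2.

2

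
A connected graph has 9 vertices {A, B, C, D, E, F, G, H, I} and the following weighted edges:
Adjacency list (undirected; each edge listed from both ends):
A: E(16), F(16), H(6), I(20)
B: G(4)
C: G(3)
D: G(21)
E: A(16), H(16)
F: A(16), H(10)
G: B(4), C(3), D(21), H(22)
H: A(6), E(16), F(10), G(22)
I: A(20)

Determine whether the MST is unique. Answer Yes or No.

No

Kruskal's algorithm — process edges by increasing weight (ties by edge label):
C–G (3): add — endpoints in different components.
B–G (4): add — endpoints in different components.
A–H (6): add — endpoints in different components.
F–H (10): add — endpoints in different components.
A–E (16): add — endpoints in different components.
A–F (16): skip — A and F already connected.
E–H (16): skip — E and H already connected.
A–I (20): add — endpoints in different components.
D–G (21): add — endpoints in different components.
G–H (22): add — endpoints in different components.
Non-tree edge E–H has weight 16, equal to the heaviest edge on its tree cycle — swapping gives another MST of the same weight. Not unique.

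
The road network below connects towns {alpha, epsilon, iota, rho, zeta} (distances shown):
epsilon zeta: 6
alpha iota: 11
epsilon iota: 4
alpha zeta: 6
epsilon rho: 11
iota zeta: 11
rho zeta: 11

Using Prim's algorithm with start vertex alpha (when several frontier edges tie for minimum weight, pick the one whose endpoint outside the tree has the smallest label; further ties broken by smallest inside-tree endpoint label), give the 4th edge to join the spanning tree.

epsilon-rho

Prim, starting at alpha.
Step 1: frontier [alpha zeta 6, alpha iota 11] → take alpha zeta (6); add zeta.
Step 2: frontier [alpha iota 11, epsilon zeta 6, iota zeta 11, rho zeta 11] → take epsilon zeta (6); add epsilon.
Step 3: frontier [alpha iota 11, epsilon iota 4, epsilon rho 11, iota zeta 11, rho zeta 11] → take epsilon iota (4); add iota.
Step 4: frontier [epsilon rho 11, rho zeta 11] → take epsilon rho (11); add rho.
The 4th edge added is epsilon rho.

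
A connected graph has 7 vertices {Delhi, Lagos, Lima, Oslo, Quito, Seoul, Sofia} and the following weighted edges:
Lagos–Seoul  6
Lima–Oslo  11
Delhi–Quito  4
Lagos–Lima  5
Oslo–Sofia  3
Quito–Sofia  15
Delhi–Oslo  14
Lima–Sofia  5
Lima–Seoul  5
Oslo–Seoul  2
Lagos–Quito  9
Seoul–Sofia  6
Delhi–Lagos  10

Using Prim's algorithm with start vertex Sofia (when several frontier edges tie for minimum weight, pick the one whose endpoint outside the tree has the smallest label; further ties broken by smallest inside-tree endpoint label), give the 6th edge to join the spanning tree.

Delhi-Quito

Prim, starting at Sofia.
Step 1: cheapest edge leaving the tree is Oslo–Sofia (3); add Oslo.
Step 2: cheapest edge leaving the tree is Oslo–Seoul (2); add Seoul.
Step 3: cheapest edge leaving the tree is Lima–Seoul (5); add Lima.
Step 4: cheapest edge leaving the tree is Lagos–Lima (5); add Lagos.
Step 5: cheapest edge leaving the tree is Lagos–Quito (9); add Quito.
Step 6: cheapest edge leaving the tree is Delhi–Quito (4); add Delhi.
The 6th edge added is Delhi–Quito.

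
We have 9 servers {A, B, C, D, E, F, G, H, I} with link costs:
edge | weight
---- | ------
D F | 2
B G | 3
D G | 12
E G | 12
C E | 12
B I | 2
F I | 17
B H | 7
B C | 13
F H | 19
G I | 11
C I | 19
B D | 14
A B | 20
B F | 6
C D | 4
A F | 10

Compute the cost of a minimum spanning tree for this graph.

46

Prim, starting at D.
Step 1: cheapest edge leaving the tree is D F (2); add F.
Step 2: cheapest edge leaving the tree is C D (4); add C.
Step 3: cheapest edge leaving the tree is B F (6); add B.
Step 4: cheapest edge leaving the tree is B I (2); add I.
Step 5: cheapest edge leaving the tree is B G (3); add G.
Step 6: cheapest edge leaving the tree is B H (7); add H.
Step 7: cheapest edge leaving the tree is A F (10); add A.
Step 8: cheapest edge leaving the tree is C E (12); add E.
MST edges: D F, C D, B F, B I, B G, B H, A F, C E; total weight 2+4+6+2+3+7+10+12 = 46.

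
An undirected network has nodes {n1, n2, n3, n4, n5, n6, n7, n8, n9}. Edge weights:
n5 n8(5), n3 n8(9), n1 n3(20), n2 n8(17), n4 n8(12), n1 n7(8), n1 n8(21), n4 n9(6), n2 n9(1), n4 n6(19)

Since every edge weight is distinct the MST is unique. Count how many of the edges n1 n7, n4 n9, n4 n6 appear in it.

Kruskal's algorithm — process edges by increasing weight (ties by edge label):
n2 n9 (1): add — endpoints in different components.
n5 n8 (5): add — endpoints in different components.
n4 n9 (6): add — endpoints in different components.
n1 n7 (8): add — endpoints in different components.
n3 n8 (9): add — endpoints in different components.
n4 n8 (12): add — endpoints in different components.
n2 n8 (17): skip — n2 and n8 already connected.
n4 n6 (19): add — endpoints in different components.
n1 n3 (20): add — endpoints in different components.
MST edge set: {n2 n9, n5 n8, n4 n9, n1 n7, n3 n8, n4 n8, n4 n6, n1 n3}.
Of the listed edges, {n1 n7, n4 n9, n4 n6} are in the MST → 3.

3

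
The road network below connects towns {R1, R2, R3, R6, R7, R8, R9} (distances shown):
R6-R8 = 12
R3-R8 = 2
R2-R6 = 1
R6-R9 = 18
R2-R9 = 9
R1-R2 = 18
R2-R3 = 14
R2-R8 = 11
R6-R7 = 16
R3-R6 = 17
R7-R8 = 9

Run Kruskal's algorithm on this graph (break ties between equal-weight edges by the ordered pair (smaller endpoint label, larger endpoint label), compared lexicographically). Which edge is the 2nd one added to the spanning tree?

R3-R8

Kruskal: consider edges lightest-first.
R2-R6 (1): add — endpoints in different components.
R3-R8 (2): add — endpoints in different components.
R2-R9 (9): add — endpoints in different components.
R7-R8 (9): add — endpoints in different components.
R2-R8 (11): add — endpoints in different components.
R6-R8 (12): skip — R6 and R8 already connected.
R2-R3 (14): skip — R3 and R2 already connected.
R6-R7 (16): skip — R6 and R7 already connected.
R3-R6 (17): skip — R3 and R6 already connected.
R1-R2 (18): add — endpoints in different components.
The 2nd edge added is R3-R8.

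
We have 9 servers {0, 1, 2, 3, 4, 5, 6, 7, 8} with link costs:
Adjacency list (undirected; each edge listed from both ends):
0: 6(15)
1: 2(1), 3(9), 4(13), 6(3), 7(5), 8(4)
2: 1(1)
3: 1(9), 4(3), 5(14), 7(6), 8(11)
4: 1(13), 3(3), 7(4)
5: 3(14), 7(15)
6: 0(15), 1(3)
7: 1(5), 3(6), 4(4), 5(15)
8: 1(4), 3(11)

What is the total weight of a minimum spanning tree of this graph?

Prim's algorithm from 6:
Step 1: frontier [1-6 3, 0-6 15] → take 1-6 (3); add 1.
Step 2: frontier [1-2 1, 1-8 4, 1-7 5, 1-3 9, 1-4 13, 0-6 15] → take 1-2 (1); add 2.
Step 3: frontier [1-8 4, 1-7 5, 1-3 9, 1-4 13, 0-6 15] → take 1-8 (4); add 8.
Step 4: frontier [1-7 5, 1-3 9, 1-4 13, 0-6 15, 3-8 11] → take 1-7 (5); add 7.
Step 5: frontier [1-3 9, 1-4 13, 0-6 15, 4-7 4, 3-7 6, 5-7 15, 3-8 11] → take 4-7 (4); add 4.
Step 6: frontier [1-3 9, 3-4 3, 0-6 15, 3-7 6, 5-7 15, 3-8 11] → take 3-4 (3); add 3.
Step 7: frontier [3-5 14, 0-6 15, 5-7 15] → take 3-5 (14); add 5.
Step 8: frontier [0-6 15] → take 0-6 (15); add 0.
MST edges: 1-6, 1-2, 1-8, 1-7, 4-7, 3-4, 3-5, 0-6; total weight 3+1+4+5+4+3+14+15 = 49.

49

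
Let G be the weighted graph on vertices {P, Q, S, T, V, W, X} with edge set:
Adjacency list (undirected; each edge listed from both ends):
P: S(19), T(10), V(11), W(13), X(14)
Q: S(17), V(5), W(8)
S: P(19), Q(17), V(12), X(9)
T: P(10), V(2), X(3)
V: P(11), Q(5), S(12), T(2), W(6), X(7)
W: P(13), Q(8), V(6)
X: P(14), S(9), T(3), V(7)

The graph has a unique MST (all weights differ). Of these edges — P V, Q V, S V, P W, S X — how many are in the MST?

Kruskal's algorithm — process edges by increasing weight (ties by edge label):
T V (2): add — endpoints in different components.
T X (3): add — endpoints in different components.
Q V (5): add — endpoints in different components.
V W (6): add — endpoints in different components.
V X (7): skip — V and X already connected.
Q W (8): skip — W and Q already connected.
S X (9): add — endpoints in different components.
P T (10): add — endpoints in different components.
MST edge set: {T V, T X, Q V, V W, S X, P T}.
Of the listed edges, {Q V, S X} are in the MST → 2.

2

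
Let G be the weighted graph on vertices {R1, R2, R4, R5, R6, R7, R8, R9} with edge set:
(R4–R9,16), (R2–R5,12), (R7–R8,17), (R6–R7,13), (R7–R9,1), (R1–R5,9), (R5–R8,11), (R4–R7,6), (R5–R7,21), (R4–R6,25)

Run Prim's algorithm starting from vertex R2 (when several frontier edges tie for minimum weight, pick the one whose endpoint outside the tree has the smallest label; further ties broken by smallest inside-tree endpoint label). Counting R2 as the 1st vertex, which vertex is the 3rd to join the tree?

R1

Prim, starting at R2.
Step 1: frontier [R2–R5 12] → take R2–R5 (12); add R5.
Step 2: frontier [R1–R5 9, R5–R8 11, R5–R7 21] → take R1–R5 (9); add R1.
Step 3: frontier [R5–R8 11, R5–R7 21] → take R5–R8 (11); add R8.
Step 4: frontier [R5–R7 21, R7–R8 17] → take R7–R8 (17); add R7.
Step 5: frontier [R7–R9 1, R4–R7 6, R6–R7 13] → take R7–R9 (1); add R9.
Step 6: frontier [R4–R7 6, R6–R7 13, R4–R9 16] → take R4–R7 (6); add R4.
Step 7: frontier [R4–R6 25, R6–R7 13] → take R6–R7 (13); add R6.
Vertex order: R2, R5, R1, R8, R7, R9, R4, R6. The 3rd vertex is R1.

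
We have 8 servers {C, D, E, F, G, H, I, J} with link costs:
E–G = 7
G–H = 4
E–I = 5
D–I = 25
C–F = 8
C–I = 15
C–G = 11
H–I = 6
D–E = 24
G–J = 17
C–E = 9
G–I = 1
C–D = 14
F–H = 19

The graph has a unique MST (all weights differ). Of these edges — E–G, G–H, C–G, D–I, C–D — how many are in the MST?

2

Kruskal's algorithm — process edges by increasing weight (ties by edge label):
G–I (1): add — endpoints in different components.
G–H (4): add — endpoints in different components.
E–I (5): add — endpoints in different components.
H–I (6): skip — H and I already connected.
E–G (7): skip — E and G already connected.
C–F (8): add — endpoints in different components.
C–E (9): add — endpoints in different components.
C–G (11): skip — C and G already connected.
C–D (14): add — endpoints in different components.
C–I (15): skip — C and I already connected.
G–J (17): add — endpoints in different components.
MST edge set: {G–I, G–H, E–I, C–F, C–E, C–D, G–J}.
Of the listed edges, {G–H, C–D} are in the MST → 2.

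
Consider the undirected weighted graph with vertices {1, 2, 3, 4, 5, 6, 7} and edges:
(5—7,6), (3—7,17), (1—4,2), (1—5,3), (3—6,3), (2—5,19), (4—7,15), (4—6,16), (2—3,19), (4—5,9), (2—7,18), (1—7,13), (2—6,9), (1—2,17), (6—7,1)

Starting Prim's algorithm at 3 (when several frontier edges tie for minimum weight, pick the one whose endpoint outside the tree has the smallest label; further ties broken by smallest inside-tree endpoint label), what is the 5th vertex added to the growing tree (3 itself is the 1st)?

Prim, starting at 3.
Step 1: cheapest edge leaving the tree is 3—6 (3); add 6.
Step 2: cheapest edge leaving the tree is 6—7 (1); add 7.
Step 3: cheapest edge leaving the tree is 5—7 (6); add 5.
Step 4: cheapest edge leaving the tree is 1—5 (3); add 1.
Step 5: cheapest edge leaving the tree is 1—4 (2); add 4.
Step 6: cheapest edge leaving the tree is 2—6 (9); add 2.
Vertex order: 3, 6, 7, 5, 1, 4, 2. The 5th vertex is 1.

1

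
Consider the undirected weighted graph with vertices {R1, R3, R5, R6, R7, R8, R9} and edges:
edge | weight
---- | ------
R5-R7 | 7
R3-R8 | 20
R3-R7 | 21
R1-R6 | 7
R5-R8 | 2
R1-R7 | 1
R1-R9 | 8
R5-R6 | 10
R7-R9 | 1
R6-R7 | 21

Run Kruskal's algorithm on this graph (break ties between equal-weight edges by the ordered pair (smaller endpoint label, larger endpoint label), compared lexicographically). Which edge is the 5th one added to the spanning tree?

R5-R7

Kruskal's algorithm — process edges by increasing weight (ties by edge label):
R1-R7 (1): add. Components now {R9} {R1,R7} {R6} {R3} {R5} {R8}
R7-R9 (1): add. Components now {R1,R7,R9} {R6} {R3} {R5} {R8}
R5-R8 (2): add. Components now {R1,R7,R9} {R6} {R3} {R5,R8}
R1-R6 (7): add. Components now {R1,R6,R7,R9} {R3} {R5,R8}
R5-R7 (7): add. Components now {R1,R5,R6,R7,R8,R9} {R3}
R1-R9 (8): skip — R9 and R1 already connected.
R5-R6 (10): skip — R6 and R5 already connected.
R3-R8 (20): add. Components now {R1,R3,R5,R6,R7,R8,R9}
The 5th edge added is R5-R7.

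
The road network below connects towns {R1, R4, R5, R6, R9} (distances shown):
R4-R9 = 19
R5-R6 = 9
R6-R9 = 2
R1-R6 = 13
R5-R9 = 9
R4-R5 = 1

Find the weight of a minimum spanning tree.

25

Kruskal: consider edges lightest-first.
R4-R5 (1): add — endpoints in different components.
R6-R9 (2): add — endpoints in different components.
R5-R6 (9): add — endpoints in different components.
R5-R9 (9): skip — R5 and R9 already connected.
R1-R6 (13): add — endpoints in different components.
MST edges: R4-R5, R6-R9, R5-R6, R1-R6; total weight 1+2+9+13 = 25.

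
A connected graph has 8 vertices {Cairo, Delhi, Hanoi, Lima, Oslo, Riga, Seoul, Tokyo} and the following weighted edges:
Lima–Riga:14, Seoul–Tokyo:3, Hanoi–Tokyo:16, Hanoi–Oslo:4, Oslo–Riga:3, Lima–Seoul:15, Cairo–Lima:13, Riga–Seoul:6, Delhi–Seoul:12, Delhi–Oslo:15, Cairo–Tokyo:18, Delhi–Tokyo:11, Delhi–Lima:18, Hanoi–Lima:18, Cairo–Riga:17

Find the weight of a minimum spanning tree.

54

Kruskal's algorithm — process edges by increasing weight (ties by edge label):
Oslo–Riga (3): add — endpoints in different components.
Seoul–Tokyo (3): add — endpoints in different components.
Hanoi–Oslo (4): add — endpoints in different components.
Riga–Seoul (6): add — endpoints in different components.
Delhi–Tokyo (11): add — endpoints in different components.
Delhi–Seoul (12): skip — Seoul and Delhi already connected.
Cairo–Lima (13): add — endpoints in different components.
Lima–Riga (14): add — endpoints in different components.
MST edges: Oslo–Riga, Seoul–Tokyo, Hanoi–Oslo, Riga–Seoul, Delhi–Tokyo, Cairo–Lima, Lima–Riga; total weight 3+3+4+6+11+13+14 = 54.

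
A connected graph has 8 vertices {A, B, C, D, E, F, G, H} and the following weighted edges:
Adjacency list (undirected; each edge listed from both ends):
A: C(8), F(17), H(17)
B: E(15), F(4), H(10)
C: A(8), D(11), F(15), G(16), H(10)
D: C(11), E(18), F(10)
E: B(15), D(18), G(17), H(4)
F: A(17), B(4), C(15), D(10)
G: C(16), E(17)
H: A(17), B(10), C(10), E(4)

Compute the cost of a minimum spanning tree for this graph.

62

Kruskal: consider edges lightest-first.
B–F (4): add — endpoints in different components.
E–H (4): add — endpoints in different components.
A–C (8): add — endpoints in different components.
B–H (10): add — endpoints in different components.
C–H (10): add — endpoints in different components.
D–F (10): add — endpoints in different components.
C–D (11): skip — C and D already connected.
B–E (15): skip — B and E already connected.
C–F (15): skip — C and F already connected.
C–G (16): add — endpoints in different components.
MST edges: B–F, E–H, A–C, B–H, C–H, D–F, C–G; total weight 4+4+8+10+10+10+16 = 62.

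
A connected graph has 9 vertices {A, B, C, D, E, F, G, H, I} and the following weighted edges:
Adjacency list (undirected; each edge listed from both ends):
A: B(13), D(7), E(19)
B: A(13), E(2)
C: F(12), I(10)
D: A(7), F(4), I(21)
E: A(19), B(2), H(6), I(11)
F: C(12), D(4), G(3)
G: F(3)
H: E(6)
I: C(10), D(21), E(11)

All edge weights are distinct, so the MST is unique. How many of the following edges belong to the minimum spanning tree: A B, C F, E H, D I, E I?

3

Sort edges by weight, then run Kruskal:
B E (2): add — endpoints in different components.
F G (3): add — endpoints in different components.
D F (4): add — endpoints in different components.
E H (6): add — endpoints in different components.
A D (7): add — endpoints in different components.
C I (10): add — endpoints in different components.
E I (11): add — endpoints in different components.
C F (12): add — endpoints in different components.
MST edge set: {B E, F G, D F, E H, A D, C I, E I, C F}.
Of the listed edges, {C F, E H, E I} are in the MST → 3.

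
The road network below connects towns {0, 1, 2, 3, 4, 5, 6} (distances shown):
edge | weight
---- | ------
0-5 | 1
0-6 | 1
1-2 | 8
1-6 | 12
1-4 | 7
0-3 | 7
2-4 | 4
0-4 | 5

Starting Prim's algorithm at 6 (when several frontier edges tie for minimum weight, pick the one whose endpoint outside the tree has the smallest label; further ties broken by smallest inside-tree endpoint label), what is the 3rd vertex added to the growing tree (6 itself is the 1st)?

Prim, starting at 6.
Step 1: cheapest edge leaving the tree is 0-6 (1); add 0.
Step 2: cheapest edge leaving the tree is 0-5 (1); add 5.
Step 3: cheapest edge leaving the tree is 0-4 (5); add 4.
Step 4: cheapest edge leaving the tree is 2-4 (4); add 2.
Step 5: cheapest edge leaving the tree is 1-4 (7); add 1.
Step 6: cheapest edge leaving the tree is 0-3 (7); add 3.
Vertex order: 6, 0, 5, 4, 2, 1, 3. The 3rd vertex is 5.

5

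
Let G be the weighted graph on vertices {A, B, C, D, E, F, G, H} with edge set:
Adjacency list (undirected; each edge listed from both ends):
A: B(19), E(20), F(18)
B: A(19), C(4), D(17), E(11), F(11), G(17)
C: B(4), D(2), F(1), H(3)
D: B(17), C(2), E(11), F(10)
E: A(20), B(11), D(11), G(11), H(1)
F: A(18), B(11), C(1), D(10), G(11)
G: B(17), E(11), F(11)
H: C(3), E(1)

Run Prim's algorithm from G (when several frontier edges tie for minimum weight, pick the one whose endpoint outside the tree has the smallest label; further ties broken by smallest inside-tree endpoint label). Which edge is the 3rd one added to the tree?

C-H

Grow the tree from G using Prim:
Step 1: cheapest edge leaving the tree is E-G (11); add E.
Step 2: cheapest edge leaving the tree is E-H (1); add H.
Step 3: cheapest edge leaving the tree is C-H (3); add C.
Step 4: cheapest edge leaving the tree is C-F (1); add F.
Step 5: cheapest edge leaving the tree is C-D (2); add D.
Step 6: cheapest edge leaving the tree is B-C (4); add B.
Step 7: cheapest edge leaving the tree is A-F (18); add A.
The 3rd edge added is C-H.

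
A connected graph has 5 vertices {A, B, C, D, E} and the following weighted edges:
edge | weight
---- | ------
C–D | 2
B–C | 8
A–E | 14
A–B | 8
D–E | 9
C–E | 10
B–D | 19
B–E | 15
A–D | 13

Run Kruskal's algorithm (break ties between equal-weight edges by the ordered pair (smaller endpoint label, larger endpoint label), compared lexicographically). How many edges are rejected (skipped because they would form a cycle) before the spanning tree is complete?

0

Kruskal's algorithm — process edges by increasing weight (ties by edge label):
C–D (2): add — endpoints in different components.
A–B (8): add — endpoints in different components.
B–C (8): add — endpoints in different components.
D–E (9): add — endpoints in different components.
Edges rejected before the tree was complete: 0.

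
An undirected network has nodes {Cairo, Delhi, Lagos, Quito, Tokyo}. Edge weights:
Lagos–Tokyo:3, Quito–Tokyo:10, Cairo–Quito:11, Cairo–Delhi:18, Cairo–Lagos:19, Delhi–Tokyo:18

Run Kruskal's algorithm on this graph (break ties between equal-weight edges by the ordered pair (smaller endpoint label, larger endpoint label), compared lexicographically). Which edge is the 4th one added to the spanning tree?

Cairo-Delhi

Sort edges by weight, then run Kruskal:
Lagos–Tokyo (3): add — endpoints in different components.
Quito–Tokyo (10): add — endpoints in different components.
Cairo–Quito (11): add — endpoints in different components.
Cairo–Delhi (18): add — endpoints in different components.
The 4th edge added is Cairo–Delhi.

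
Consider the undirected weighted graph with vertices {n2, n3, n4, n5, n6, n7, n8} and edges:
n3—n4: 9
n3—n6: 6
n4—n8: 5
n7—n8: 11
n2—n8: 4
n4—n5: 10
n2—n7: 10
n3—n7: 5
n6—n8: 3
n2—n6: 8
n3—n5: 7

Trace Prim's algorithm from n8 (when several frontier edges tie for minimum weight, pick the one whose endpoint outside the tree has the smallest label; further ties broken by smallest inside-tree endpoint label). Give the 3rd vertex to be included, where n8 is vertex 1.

n2

Prim, starting at n8.
Step 1: cheapest edge leaving the tree is n6—n8 (3); add n6.
Step 2: cheapest edge leaving the tree is n2—n8 (4); add n2.
Step 3: cheapest edge leaving the tree is n4—n8 (5); add n4.
Step 4: cheapest edge leaving the tree is n3—n6 (6); add n3.
Step 5: cheapest edge leaving the tree is n3—n7 (5); add n7.
Step 6: cheapest edge leaving the tree is n3—n5 (7); add n5.
Vertex order: n8, n6, n2, n4, n3, n7, n5. The 3rd vertex is n2.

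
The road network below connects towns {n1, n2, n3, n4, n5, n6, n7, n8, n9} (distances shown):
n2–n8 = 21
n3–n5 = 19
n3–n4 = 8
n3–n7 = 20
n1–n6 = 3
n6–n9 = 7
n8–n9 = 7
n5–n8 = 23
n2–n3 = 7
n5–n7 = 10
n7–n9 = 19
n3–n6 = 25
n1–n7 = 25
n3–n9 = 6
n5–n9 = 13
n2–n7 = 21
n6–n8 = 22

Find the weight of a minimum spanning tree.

61

Prim's algorithm from n6:
Step 1: cheapest edge leaving the tree is n1–n6 (3); add n1.
Step 2: cheapest edge leaving the tree is n6–n9 (7); add n9.
Step 3: cheapest edge leaving the tree is n3–n9 (6); add n3.
Step 4: cheapest edge leaving the tree is n2–n3 (7); add n2.
Step 5: cheapest edge leaving the tree is n8–n9 (7); add n8.
Step 6: cheapest edge leaving the tree is n3–n4 (8); add n4.
Step 7: cheapest edge leaving the tree is n5–n9 (13); add n5.
Step 8: cheapest edge leaving the tree is n5–n7 (10); add n7.
MST edges: n1–n6, n6–n9, n3–n9, n2–n3, n8–n9, n3–n4, n5–n9, n5–n7; total weight 3+7+6+7+7+8+13+10 = 61.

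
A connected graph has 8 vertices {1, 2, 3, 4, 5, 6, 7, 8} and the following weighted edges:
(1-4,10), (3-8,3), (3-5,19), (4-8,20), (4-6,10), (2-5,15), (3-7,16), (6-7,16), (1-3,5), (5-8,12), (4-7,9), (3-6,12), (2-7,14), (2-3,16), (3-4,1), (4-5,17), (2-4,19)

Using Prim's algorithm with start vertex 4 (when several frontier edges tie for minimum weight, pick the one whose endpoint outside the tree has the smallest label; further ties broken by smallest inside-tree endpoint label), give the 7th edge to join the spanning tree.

2-7

Prim's algorithm from 4:
Step 1: cheapest edge leaving the tree is 3-4 (1); add 3.
Step 2: cheapest edge leaving the tree is 3-8 (3); add 8.
Step 3: cheapest edge leaving the tree is 1-3 (5); add 1.
Step 4: cheapest edge leaving the tree is 4-7 (9); add 7.
Step 5: cheapest edge leaving the tree is 4-6 (10); add 6.
Step 6: cheapest edge leaving the tree is 5-8 (12); add 5.
Step 7: cheapest edge leaving the tree is 2-7 (14); add 2.
The 7th edge added is 2-7.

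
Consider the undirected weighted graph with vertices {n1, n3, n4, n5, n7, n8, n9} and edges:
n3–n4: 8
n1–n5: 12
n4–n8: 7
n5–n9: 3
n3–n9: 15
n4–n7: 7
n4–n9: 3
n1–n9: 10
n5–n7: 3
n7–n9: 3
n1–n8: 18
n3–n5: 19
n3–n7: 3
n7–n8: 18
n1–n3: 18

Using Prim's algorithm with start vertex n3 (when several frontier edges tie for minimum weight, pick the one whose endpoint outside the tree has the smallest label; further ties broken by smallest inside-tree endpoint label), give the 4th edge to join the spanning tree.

Prim, starting at n3.
Step 1: cheapest edge leaving the tree is n3–n7 (3); add n7.
Step 2: cheapest edge leaving the tree is n5–n7 (3); add n5.
Step 3: cheapest edge leaving the tree is n5–n9 (3); add n9.
Step 4: cheapest edge leaving the tree is n4–n9 (3); add n4.
Step 5: cheapest edge leaving the tree is n4–n8 (7); add n8.
Step 6: cheapest edge leaving the tree is n1–n9 (10); add n1.
The 4th edge added is n4–n9.

n4-n9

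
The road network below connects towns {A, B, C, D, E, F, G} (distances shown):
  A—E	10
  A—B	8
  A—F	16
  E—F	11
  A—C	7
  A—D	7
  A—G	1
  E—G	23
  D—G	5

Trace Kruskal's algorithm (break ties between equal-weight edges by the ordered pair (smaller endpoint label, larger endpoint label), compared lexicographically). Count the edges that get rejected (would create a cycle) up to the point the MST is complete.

1

Kruskal's algorithm — process edges by increasing weight (ties by edge label):
A—G (1): add — endpoints in different components.
D—G (5): add — endpoints in different components.
A—C (7): add — endpoints in different components.
A—D (7): skip — A and D already connected.
A—B (8): add — endpoints in different components.
A—E (10): add — endpoints in different components.
E—F (11): add — endpoints in different components.
Edges rejected before the tree was complete: 1.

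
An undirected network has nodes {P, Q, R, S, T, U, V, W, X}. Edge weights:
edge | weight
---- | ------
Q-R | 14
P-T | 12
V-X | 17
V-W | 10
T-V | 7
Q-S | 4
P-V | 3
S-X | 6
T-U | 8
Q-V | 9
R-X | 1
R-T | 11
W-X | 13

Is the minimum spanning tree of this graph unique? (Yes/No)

Yes

Kruskal's algorithm — process edges by increasing weight (ties by edge label):
R-X (1): add — endpoints in different components.
P-V (3): add — endpoints in different components.
Q-S (4): add — endpoints in different components.
S-X (6): add — endpoints in different components.
T-V (7): add — endpoints in different components.
T-U (8): add — endpoints in different components.
Q-V (9): add — endpoints in different components.
V-W (10): add — endpoints in different components.
Every non-tree edge has weight strictly greater than the heaviest edge on the tree path between its endpoints, so the MST is unique.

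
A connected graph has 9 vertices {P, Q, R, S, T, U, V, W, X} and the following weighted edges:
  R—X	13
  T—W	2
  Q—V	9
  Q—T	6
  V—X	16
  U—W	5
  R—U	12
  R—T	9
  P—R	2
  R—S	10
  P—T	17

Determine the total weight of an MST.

56

Sort edges by weight, then run Kruskal:
P—R (2): add — endpoints in different components.
T—W (2): add — endpoints in different components.
U—W (5): add — endpoints in different components.
Q—T (6): add — endpoints in different components.
Q—V (9): add — endpoints in different components.
R—T (9): add — endpoints in different components.
R—S (10): add — endpoints in different components.
R—U (12): skip — R and U already connected.
R—X (13): add — endpoints in different components.
MST edges: P—R, T—W, U—W, Q—T, Q—V, R—T, R—S, R—X; total weight 2+2+5+6+9+9+10+13 = 56.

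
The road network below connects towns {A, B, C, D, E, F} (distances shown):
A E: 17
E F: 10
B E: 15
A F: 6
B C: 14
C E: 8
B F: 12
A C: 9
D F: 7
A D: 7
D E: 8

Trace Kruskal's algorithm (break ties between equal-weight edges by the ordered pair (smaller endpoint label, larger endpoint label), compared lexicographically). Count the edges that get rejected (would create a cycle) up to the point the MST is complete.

3

Sort edges by weight, then run Kruskal:
A F (6): add. Components now {A,F} {B} {C} {D} {E}
A D (7): add. Components now {A,D,F} {B} {C} {E}
D F (7): skip — D and F already connected.
C E (8): add. Components now {A,D,F} {B} {C,E}
D E (8): add. Components now {A,C,D,E,F} {B}
A C (9): skip — A and C already connected.
E F (10): skip — E and F already connected.
B F (12): add. Components now {A,B,C,D,E,F}
Edges rejected before the tree was complete: 3.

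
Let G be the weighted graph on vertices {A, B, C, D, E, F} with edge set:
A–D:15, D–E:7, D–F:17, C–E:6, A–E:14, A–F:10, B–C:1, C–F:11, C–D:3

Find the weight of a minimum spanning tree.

31

Grow the tree from A using Prim:
Step 1: cheapest edge leaving the tree is A–F (10); add F.
Step 2: cheapest edge leaving the tree is C–F (11); add C.
Step 3: cheapest edge leaving the tree is B–C (1); add B.
Step 4: cheapest edge leaving the tree is C–D (3); add D.
Step 5: cheapest edge leaving the tree is C–E (6); add E.
MST edges: A–F, C–F, B–C, C–D, C–E; total weight 10+11+1+3+6 = 31.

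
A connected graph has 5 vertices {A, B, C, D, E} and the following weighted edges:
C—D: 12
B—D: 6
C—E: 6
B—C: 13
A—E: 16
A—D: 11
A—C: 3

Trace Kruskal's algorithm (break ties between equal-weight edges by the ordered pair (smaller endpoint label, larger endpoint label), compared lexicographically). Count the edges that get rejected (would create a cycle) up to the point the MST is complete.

Sort edges by weight, then run Kruskal:
A—C (3): add. Components now {A,C} {B} {D} {E}
B—D (6): add. Components now {A,C} {B,D} {E}
C—E (6): add. Components now {A,C,E} {B,D}
A—D (11): add. Components now {A,B,C,D,E}
Edges rejected before the tree was complete: 0.

0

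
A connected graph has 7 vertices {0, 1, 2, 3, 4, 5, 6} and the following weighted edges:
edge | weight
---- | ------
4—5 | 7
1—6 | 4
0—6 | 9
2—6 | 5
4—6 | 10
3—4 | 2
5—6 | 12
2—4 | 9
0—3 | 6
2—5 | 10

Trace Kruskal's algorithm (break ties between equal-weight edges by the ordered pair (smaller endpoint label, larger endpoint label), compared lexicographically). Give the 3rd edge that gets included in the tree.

Kruskal's algorithm — process edges by increasing weight (ties by edge label):
3—4 (2): add — endpoints in different components.
1—6 (4): add — endpoints in different components.
2—6 (5): add — endpoints in different components.
0—3 (6): add — endpoints in different components.
4—5 (7): add — endpoints in different components.
0—6 (9): add — endpoints in different components.
The 3rd edge added is 2—6.

2-6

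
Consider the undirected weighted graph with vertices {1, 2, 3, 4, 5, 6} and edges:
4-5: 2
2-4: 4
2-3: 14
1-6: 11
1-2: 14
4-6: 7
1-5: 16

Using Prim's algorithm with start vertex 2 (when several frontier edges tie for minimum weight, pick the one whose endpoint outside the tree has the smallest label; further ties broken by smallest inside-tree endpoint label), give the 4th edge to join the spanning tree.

Grow the tree from 2 using Prim:
Step 1: cheapest edge leaving the tree is 2-4 (4); add 4.
Step 2: cheapest edge leaving the tree is 4-5 (2); add 5.
Step 3: cheapest edge leaving the tree is 4-6 (7); add 6.
Step 4: cheapest edge leaving the tree is 1-6 (11); add 1.
Step 5: cheapest edge leaving the tree is 2-3 (14); add 3.
The 4th edge added is 1-6.

1-6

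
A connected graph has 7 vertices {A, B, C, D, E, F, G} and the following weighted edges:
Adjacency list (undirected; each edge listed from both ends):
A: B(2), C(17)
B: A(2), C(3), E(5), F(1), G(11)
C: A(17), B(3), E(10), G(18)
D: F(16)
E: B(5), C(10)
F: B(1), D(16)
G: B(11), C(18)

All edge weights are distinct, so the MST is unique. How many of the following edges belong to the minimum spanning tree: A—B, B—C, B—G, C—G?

3

Sort edges by weight, then run Kruskal:
B—F (1): add — endpoints in different components.
A—B (2): add — endpoints in different components.
B—C (3): add — endpoints in different components.
B—E (5): add — endpoints in different components.
C—E (10): skip — C and E already connected.
B—G (11): add — endpoints in different components.
D—F (16): add — endpoints in different components.
MST edge set: {B—F, A—B, B—C, B—E, B—G, D—F}.
Of the listed edges, {A—B, B—C, B—G} are in the MST → 3.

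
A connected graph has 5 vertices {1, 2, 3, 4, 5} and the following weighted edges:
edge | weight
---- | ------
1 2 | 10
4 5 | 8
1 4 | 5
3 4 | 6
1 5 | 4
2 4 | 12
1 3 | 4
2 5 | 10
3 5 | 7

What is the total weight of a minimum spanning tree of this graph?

23

Kruskal: consider edges lightest-first.
1 3 (4): add. Components now {1,3} {2} {4} {5}
1 5 (4): add. Components now {1,3,5} {2} {4}
1 4 (5): add. Components now {1,3,4,5} {2}
3 4 (6): skip — 3 and 4 already connected.
3 5 (7): skip — 3 and 5 already connected.
4 5 (8): skip — 4 and 5 already connected.
1 2 (10): add. Components now {1,2,3,4,5}
MST edges: 1 3, 1 5, 1 4, 1 2; total weight 4+4+5+10 = 23.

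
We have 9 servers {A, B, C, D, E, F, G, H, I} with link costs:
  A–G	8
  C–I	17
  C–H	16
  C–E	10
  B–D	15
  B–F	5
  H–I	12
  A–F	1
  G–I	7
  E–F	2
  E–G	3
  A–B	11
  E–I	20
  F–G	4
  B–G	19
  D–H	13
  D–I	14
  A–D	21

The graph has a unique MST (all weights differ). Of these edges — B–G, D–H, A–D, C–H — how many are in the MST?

1

Sort edges by weight, then run Kruskal:
A–F (1): add — endpoints in different components.
E–F (2): add — endpoints in different components.
E–G (3): add — endpoints in different components.
F–G (4): skip — F and G already connected.
B–F (5): add — endpoints in different components.
G–I (7): add — endpoints in different components.
A–G (8): skip — A and G already connected.
C–E (10): add — endpoints in different components.
A–B (11): skip — A and B already connected.
H–I (12): add — endpoints in different components.
D–H (13): add — endpoints in different components.
MST edge set: {A–F, E–F, E–G, B–F, G–I, C–E, H–I, D–H}.
Of the listed edges, {D–H} are in the MST → 1.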